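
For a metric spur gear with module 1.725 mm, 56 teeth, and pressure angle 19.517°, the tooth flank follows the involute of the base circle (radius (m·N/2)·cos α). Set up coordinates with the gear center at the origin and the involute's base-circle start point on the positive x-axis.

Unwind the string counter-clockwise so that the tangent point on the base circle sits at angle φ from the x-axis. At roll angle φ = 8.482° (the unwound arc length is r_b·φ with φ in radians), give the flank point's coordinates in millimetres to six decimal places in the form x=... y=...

pitch radius r_p = m·N/2 = 1.725·56/2 = 48.300000
base radius r_b = r_p·cos α = 48.300000·cos 19.517° = 45.524798
roll angle φ = 8.482° = 0.14803883 rad
x = r_b·(cos φ + φ·sin φ) = 45.524798·(0.98906225 + 0.14803883·0.14749870) = 46.020918
y = r_b·(sin φ − φ·cos φ) = 45.524798·(0.14749870 − 0.14803883·0.98906225) = 0.049125

x=46.020918 y=0.049125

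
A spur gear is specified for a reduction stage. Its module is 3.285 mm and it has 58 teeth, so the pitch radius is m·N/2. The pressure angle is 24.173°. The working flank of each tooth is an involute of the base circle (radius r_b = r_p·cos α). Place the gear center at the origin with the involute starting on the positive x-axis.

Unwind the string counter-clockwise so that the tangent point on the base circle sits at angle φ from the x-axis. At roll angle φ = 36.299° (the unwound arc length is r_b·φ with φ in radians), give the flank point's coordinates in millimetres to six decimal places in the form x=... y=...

pitch radius r_p = m·N/2 = 3.285·58/2 = 95.265000
base radius r_b = r_p·cos α = 95.265000·cos 24.173° = 86.911516
roll angle φ = 36.299° = 0.63353707 rad
x = r_b·(cos φ + φ·sin φ) = 86.911516·(0.80593861 + 0.63353707·0.59199911) = 102.641804
y = r_b·(sin φ − φ·cos φ) = 86.911516·(0.59199911 − 0.63353707·0.80593861) = 7.075217

x=102.641804 y=7.075217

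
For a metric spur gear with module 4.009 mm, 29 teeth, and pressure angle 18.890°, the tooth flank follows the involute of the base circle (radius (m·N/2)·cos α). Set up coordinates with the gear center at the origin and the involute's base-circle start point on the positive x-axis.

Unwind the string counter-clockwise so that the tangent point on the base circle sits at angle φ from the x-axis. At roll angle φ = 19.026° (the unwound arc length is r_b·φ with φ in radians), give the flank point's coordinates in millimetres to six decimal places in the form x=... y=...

x=57.948973 y=0.663922

pitch radius r_p = m·N/2 = 4.009·29/2 = 58.130500
base radius r_b = r_p·cos α = 58.130500·cos 18.890° = 54.999700
roll angle φ = 19.026° = 0.33206634 rad
x = r_b·(cos φ + φ·sin φ) = 54.999700·(0.94537074 + 0.33206634·0.32599718) = 57.948973
y = r_b·(sin φ − φ·cos φ) = 54.999700·(0.32599718 − 0.33206634·0.94537074) = 0.663922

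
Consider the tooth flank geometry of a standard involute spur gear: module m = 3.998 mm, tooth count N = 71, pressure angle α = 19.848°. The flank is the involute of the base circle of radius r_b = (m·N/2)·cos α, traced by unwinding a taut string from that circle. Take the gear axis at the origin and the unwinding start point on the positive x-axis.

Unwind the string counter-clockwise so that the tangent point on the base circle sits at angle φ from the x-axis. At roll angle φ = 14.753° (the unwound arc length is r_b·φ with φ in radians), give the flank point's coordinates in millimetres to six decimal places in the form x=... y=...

pitch radius r_p = m·N/2 = 3.998·71/2 = 141.929000
base radius r_b = r_p·cos α = 141.929000·cos 19.848° = 133.497943
roll angle φ = 14.753° = 0.25748842 rad
x = r_b·(cos φ + φ·sin φ) = 133.497943·(0.96703261 + 0.25748842·0.25465258) = 137.850336
y = r_b·(sin φ − φ·cos φ) = 133.497943·(0.25465258 − 0.25748842·0.96703261) = 0.754648

x=137.850336 y=0.754648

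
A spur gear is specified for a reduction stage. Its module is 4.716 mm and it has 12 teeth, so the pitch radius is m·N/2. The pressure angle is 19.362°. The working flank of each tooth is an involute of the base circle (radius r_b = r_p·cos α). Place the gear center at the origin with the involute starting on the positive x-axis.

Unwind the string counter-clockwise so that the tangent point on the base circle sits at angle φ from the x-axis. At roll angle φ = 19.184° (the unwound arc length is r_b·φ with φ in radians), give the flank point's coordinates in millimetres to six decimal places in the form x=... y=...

x=28.150364 y=0.330288

pitch radius r_p = m·N/2 = 4.716·12/2 = 28.296000
base radius r_b = r_p·cos α = 28.296000·cos 19.362° = 26.695656
roll angle φ = 19.184° = 0.33482396 rad
x = r_b·(cos φ + φ·sin φ) = 26.695656·(0.94446817 + 0.33482396·0.32860291) = 28.150364
y = r_b·(sin φ − φ·cos φ) = 26.695656·(0.32860291 − 0.33482396·0.94446817) = 0.330288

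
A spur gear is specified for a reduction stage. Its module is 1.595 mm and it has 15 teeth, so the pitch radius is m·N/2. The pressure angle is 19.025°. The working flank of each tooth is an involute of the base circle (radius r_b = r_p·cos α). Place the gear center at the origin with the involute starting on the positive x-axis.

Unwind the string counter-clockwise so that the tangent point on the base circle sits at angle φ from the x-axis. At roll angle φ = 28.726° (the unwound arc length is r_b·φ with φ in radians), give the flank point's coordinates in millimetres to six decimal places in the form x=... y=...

x=12.642338 y=0.463241

pitch radius r_p = m·N/2 = 1.595·15/2 = 11.962500
base radius r_b = r_p·cos α = 11.962500·cos 19.025° = 11.309066
roll angle φ = 28.726° = 0.50136328 rad
x = r_b·(cos φ + φ·sin φ) = 11.309066·(0.87692815 + 0.50136328·0.48062148) = 12.642338
y = r_b·(sin φ − φ·cos φ) = 11.309066·(0.48062148 − 0.50136328·0.87692815) = 0.463241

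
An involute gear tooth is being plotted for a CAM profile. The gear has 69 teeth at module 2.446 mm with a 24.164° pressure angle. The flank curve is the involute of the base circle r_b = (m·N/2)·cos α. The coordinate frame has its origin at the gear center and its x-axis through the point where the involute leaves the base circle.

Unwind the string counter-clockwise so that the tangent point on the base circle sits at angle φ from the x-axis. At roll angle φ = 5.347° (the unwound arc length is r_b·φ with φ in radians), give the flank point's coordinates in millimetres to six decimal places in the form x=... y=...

pitch radius r_p = m·N/2 = 2.446·69/2 = 84.387000
base radius r_b = r_p·cos α = 84.387000·cos 24.164° = 76.992800
roll angle φ = 5.347° = 0.09332276 rad
x = r_b·(cos φ + φ·sin φ) = 76.992800·(0.99564859 + 0.09332276·0.09318735) = 77.327341
y = r_b·(sin φ − φ·cos φ) = 76.992800·(0.09318735 − 0.09332276·0.99564859) = 0.020841

x=77.327341 y=0.020841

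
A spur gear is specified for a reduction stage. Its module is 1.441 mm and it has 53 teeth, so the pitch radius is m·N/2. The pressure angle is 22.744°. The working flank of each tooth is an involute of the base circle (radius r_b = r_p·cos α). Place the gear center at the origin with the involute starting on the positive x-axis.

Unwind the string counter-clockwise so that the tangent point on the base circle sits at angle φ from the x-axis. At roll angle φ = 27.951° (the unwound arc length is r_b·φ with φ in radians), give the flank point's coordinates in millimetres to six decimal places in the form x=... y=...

x=39.161705 y=1.330719

pitch radius r_p = m·N/2 = 1.441·53/2 = 38.186500
base radius r_b = r_p·cos α = 38.186500·cos 22.744° = 35.217174
roll angle φ = 27.951° = 0.48783698 rad
x = r_b·(cos φ + φ·sin φ) = 35.217174·(0.88334877 + 0.48783698·0.46871628) = 39.161705
y = r_b·(sin φ − φ·cos φ) = 35.217174·(0.46871628 − 0.48783698·0.88334877) = 1.330719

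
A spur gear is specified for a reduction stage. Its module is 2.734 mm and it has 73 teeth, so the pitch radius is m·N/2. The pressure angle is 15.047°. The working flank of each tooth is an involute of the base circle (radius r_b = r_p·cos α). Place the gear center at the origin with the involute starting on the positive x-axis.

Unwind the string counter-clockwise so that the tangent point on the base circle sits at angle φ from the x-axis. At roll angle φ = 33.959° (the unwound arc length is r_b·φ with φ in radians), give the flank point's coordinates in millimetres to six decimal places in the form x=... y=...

x=111.838465 y=6.456266

pitch radius r_p = m·N/2 = 2.734·73/2 = 99.791000
base radius r_b = r_p·cos α = 99.791000·cos 15.047° = 96.369485
roll angle φ = 33.959° = 0.59269636 rad
x = r_b·(cos φ + φ·sin φ) = 96.369485·(0.82943751 + 0.59269636·0.55859951) = 111.838465
y = r_b·(sin φ − φ·cos φ) = 96.369485·(0.55859951 − 0.59269636·0.82943751) = 6.456266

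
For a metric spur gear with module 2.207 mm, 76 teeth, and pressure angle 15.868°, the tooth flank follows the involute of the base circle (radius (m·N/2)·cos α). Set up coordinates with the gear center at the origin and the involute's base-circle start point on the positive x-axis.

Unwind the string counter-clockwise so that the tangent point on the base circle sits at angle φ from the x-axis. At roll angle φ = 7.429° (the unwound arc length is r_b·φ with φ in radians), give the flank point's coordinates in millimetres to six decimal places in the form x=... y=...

x=81.345477 y=0.058517

pitch radius r_p = m·N/2 = 2.207·76/2 = 83.866000
base radius r_b = r_p·cos α = 83.866000·cos 15.868° = 80.670216
roll angle φ = 7.429° = 0.12966051 rad
x = r_b·(cos φ + φ·sin φ) = 80.670216·(0.99160585 + 0.12966051·0.12929751) = 81.345477
y = r_b·(sin φ − φ·cos φ) = 80.670216·(0.12929751 − 0.12966051·0.99160585) = 0.058517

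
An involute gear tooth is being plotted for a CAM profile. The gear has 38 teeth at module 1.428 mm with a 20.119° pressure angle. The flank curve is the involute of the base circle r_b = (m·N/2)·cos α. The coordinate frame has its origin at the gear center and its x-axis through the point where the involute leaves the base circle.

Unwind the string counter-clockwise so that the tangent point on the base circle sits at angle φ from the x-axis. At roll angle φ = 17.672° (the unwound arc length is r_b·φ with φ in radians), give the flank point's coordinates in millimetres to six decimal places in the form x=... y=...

x=26.659553 y=0.246814

pitch radius r_p = m·N/2 = 1.428·38/2 = 27.132000
base radius r_b = r_p·cos α = 27.132000·cos 20.119° = 25.476412
roll angle φ = 17.672° = 0.30843459 rad
x = r_b·(cos φ + φ·sin φ) = 25.476412·(0.95280995 + 0.30843459·0.30356747) = 26.659553
y = r_b·(sin φ − φ·cos φ) = 25.476412·(0.30356747 − 0.30843459·0.95280995) = 0.246814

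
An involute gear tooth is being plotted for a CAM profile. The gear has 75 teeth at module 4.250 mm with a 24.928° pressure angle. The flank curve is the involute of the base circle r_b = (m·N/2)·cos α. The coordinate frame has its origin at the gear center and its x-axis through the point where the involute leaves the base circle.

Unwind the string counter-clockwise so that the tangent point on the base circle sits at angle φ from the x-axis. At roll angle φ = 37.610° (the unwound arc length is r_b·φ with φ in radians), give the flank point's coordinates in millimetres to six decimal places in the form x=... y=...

x=172.389941 y=13.047913

pitch radius r_p = m·N/2 = 4.250·75/2 = 159.375000
base radius r_b = r_p·cos α = 159.375000·cos 24.928° = 144.527330
roll angle φ = 37.610° = 0.65641833 rad
x = r_b·(cos φ + φ·sin φ) = 144.527330·(0.79218314 + 0.65641833·0.61028344) = 172.389941
y = r_b·(sin φ − φ·cos φ) = 144.527330·(0.61028344 − 0.65641833·0.79218314) = 13.047913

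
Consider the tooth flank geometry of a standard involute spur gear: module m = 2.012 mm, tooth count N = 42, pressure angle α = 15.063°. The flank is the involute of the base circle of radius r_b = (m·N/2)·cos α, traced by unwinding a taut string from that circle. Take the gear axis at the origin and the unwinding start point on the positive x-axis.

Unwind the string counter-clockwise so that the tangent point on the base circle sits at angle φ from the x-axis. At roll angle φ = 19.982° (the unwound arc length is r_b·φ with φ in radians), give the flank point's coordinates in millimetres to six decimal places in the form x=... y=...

x=43.206532 y=0.569901

pitch radius r_p = m·N/2 = 2.012·42/2 = 42.252000
base radius r_b = r_p·cos α = 42.252000·cos 15.063° = 40.800249
roll angle φ = 19.982° = 0.34875169 rad
x = r_b·(cos φ + φ·sin φ) = 40.800249·(0.93980002 + 0.34875169·0.34172491) = 43.206532
y = r_b·(sin φ − φ·cos φ) = 40.800249·(0.34172491 − 0.34875169·0.93980002) = 0.569901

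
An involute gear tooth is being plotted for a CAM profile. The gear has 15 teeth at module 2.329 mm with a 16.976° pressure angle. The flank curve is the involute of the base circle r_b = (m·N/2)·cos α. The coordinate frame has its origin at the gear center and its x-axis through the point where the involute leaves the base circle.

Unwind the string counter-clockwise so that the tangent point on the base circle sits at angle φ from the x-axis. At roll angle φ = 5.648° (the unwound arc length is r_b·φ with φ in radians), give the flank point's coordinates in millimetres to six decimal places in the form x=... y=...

x=16.787364 y=0.005329

pitch radius r_p = m·N/2 = 2.329·15/2 = 17.467500
base radius r_b = r_p·cos α = 17.467500·cos 16.976° = 16.706391
roll angle φ = 5.648° = 0.09857620 rad
x = r_b·(cos φ + φ·sin φ) = 16.706391·(0.99514530 + 0.09857620·0.09841663) = 16.787364
y = r_b·(sin φ − φ·cos φ) = 16.706391·(0.09841663 − 0.09857620·0.99514530) = 0.005329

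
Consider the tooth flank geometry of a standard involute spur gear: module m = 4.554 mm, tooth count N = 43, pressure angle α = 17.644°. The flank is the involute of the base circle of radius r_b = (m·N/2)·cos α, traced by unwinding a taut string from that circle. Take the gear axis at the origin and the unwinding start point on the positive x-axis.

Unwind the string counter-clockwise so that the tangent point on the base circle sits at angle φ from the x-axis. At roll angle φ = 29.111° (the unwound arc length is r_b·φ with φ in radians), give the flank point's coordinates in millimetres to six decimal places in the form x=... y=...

pitch radius r_p = m·N/2 = 4.554·43/2 = 97.911000
base radius r_b = r_p·cos α = 97.911000·cos 17.644° = 93.305089
roll angle φ = 29.111° = 0.50808280 rad
x = r_b·(cos φ + φ·sin φ) = 93.305089·(0.87367884 + 0.50808280·0.48650312) = 104.582194
y = r_b·(sin φ − φ·cos φ) = 93.305089·(0.48650312 − 0.50808280·0.87367884) = 3.974977

x=104.582194 y=3.974977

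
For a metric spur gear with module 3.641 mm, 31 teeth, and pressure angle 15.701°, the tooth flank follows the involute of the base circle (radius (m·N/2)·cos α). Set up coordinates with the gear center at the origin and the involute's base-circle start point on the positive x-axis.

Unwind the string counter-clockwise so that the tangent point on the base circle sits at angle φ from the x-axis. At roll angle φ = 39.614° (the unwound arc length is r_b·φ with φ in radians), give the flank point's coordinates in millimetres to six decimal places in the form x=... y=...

x=65.804118 y=5.704140

pitch radius r_p = m·N/2 = 3.641·31/2 = 56.435500
base radius r_b = r_p·cos α = 56.435500·cos 15.701° = 54.329724
roll angle φ = 39.614° = 0.69139473 rad
x = r_b·(cos φ + φ·sin φ) = 54.329724·(0.77035747 + 0.69139473·0.63761224) = 65.804118
y = r_b·(sin φ − φ·cos φ) = 54.329724·(0.63761224 − 0.69139473·0.77035747) = 5.704140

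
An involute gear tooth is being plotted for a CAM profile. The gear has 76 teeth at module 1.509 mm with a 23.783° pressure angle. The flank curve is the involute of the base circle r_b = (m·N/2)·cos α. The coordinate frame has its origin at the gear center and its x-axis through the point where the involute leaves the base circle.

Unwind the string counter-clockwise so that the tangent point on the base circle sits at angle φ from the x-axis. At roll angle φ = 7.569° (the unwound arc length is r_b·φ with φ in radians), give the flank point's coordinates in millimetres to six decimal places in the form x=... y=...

x=52.928346 y=0.040253

pitch radius r_p = m·N/2 = 1.509·76/2 = 57.342000
base radius r_b = r_p·cos α = 57.342000·cos 23.783° = 52.472481
roll angle φ = 7.569° = 0.13210397 rad
x = r_b·(cos φ + φ·sin φ) = 52.472481·(0.99128695 + 0.13210397·0.13172007) = 52.928346
y = r_b·(sin φ − φ·cos φ) = 52.472481·(0.13172007 − 0.13210397·0.99128695) = 0.040253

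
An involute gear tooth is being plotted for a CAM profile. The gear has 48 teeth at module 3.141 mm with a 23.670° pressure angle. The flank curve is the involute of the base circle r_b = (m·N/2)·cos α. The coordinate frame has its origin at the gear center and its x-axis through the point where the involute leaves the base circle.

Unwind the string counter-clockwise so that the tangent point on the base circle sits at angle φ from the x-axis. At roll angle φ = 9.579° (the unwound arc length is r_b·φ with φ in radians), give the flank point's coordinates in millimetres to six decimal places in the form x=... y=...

pitch radius r_p = m·N/2 = 3.141·48/2 = 75.384000
base radius r_b = r_p·cos α = 75.384000·cos 23.670° = 69.042165
roll angle φ = 9.579° = 0.16718509 rad
x = r_b·(cos φ + φ·sin φ) = 69.042165·(0.98605709 + 0.16718509·0.16640735) = 70.000327
y = r_b·(sin φ − φ·cos φ) = 69.042165·(0.16640735 − 0.16718509·0.98605709) = 0.107244

x=70.000327 y=0.107244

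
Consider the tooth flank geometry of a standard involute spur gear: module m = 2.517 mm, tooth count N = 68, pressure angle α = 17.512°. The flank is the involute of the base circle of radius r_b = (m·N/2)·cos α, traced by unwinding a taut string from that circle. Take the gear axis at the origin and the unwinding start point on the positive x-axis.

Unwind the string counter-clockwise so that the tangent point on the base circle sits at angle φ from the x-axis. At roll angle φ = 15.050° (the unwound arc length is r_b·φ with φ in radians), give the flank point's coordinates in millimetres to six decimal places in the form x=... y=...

pitch radius r_p = m·N/2 = 2.517·68/2 = 85.578000
base radius r_b = r_p·cos α = 85.578000·cos 17.512° = 81.611798
roll angle φ = 15.050° = 0.26267205 rad
x = r_b·(cos φ + φ·sin φ) = 81.611798·(0.96569960 + 0.26267205·0.25966188) = 84.378888
y = r_b·(sin φ − φ·cos φ) = 81.611798·(0.25966188 − 0.26267205·0.96569960) = 0.489637

x=84.378888 y=0.489637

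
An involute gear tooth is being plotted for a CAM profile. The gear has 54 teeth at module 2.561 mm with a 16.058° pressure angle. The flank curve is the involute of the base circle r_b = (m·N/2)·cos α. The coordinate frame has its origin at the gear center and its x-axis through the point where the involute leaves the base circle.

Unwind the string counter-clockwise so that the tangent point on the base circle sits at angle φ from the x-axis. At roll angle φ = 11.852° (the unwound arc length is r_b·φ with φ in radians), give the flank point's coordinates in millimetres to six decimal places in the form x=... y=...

pitch radius r_p = m·N/2 = 2.561·54/2 = 69.147000
base radius r_b = r_p·cos α = 69.147000·cos 16.058° = 66.449035
roll angle φ = 11.852° = 0.20685642 rad
x = r_b·(cos φ + φ·sin φ) = 66.449035·(0.97868139 + 0.20685642·0.20538436) = 67.855526
y = r_b·(sin φ − φ·cos φ) = 66.449035·(0.20538436 − 0.20685642·0.97868139) = 0.195216

x=67.855526 y=0.195216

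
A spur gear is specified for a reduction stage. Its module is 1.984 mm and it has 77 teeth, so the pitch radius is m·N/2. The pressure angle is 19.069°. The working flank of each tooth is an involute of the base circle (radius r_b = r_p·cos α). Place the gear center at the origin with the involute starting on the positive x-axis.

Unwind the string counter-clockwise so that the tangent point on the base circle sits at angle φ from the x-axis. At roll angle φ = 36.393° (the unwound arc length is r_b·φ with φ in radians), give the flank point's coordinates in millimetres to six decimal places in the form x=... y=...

x=85.319269 y=5.921512

pitch radius r_p = m·N/2 = 1.984·77/2 = 76.384000
base radius r_b = r_p·cos α = 76.384000·cos 19.069° = 72.192490
roll angle φ = 36.393° = 0.63517767 rad
x = r_b·(cos φ + φ·sin φ) = 72.192490·(0.80496629 + 0.63517767·0.59332055) = 85.319269
y = r_b·(sin φ − φ·cos φ) = 72.192490·(0.59332055 − 0.63517767·0.80496629) = 5.921512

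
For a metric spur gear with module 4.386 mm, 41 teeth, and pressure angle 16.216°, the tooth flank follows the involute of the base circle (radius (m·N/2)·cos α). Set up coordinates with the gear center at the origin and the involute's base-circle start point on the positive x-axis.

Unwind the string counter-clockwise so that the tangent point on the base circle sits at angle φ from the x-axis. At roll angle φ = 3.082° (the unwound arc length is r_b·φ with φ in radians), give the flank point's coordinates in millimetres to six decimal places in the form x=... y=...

pitch radius r_p = m·N/2 = 4.386·41/2 = 89.913000
base radius r_b = r_p·cos α = 89.913000·cos 16.216° = 86.335878
roll angle φ = 3.082° = 0.05379105 rad
x = r_b·(cos φ + φ·sin φ) = 86.335878·(0.99855361 + 0.05379105·0.05376511) = 86.460693
y = r_b·(sin φ − φ·cos φ) = 86.335878·(0.05376511 − 0.05379105·0.99855361) = 0.004478

x=86.460693 y=0.004478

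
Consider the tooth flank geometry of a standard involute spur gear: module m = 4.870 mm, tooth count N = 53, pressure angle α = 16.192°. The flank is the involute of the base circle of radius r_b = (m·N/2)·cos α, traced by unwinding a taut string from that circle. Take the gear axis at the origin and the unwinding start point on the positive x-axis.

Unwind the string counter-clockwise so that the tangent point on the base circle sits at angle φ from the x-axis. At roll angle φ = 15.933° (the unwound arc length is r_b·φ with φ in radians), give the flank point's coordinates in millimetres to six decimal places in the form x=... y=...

pitch radius r_p = m·N/2 = 4.870·53/2 = 129.055000
base radius r_b = r_p·cos α = 129.055000·cos 16.192° = 123.935728
roll angle φ = 15.933° = 0.27808331 rad
x = r_b·(cos φ + φ·sin φ) = 123.935728·(0.96158336 + 0.27808331·0.27451310) = 128.635478
y = r_b·(sin φ − φ·cos φ) = 123.935728·(0.27451310 − 0.27808331·0.96158336) = 0.881532

x=128.635478 y=0.881532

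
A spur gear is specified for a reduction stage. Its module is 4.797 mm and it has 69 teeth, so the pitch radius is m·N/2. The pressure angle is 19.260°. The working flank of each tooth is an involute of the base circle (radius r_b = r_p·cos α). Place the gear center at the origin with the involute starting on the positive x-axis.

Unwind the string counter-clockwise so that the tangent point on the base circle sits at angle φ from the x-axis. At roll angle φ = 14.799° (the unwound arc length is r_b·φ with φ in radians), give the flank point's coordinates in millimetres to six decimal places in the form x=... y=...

x=161.358828 y=0.891422

pitch radius r_p = m·N/2 = 4.797·69/2 = 165.496500
base radius r_b = r_p·cos α = 165.496500·cos 19.260° = 156.233903
roll angle φ = 14.799° = 0.25829128 rad
x = r_b·(cos φ + φ·sin φ) = 156.233903·(0.96682785 + 0.25829128·0.25542888) = 161.358828
y = r_b·(sin φ − φ·cos φ) = 156.233903·(0.25542888 − 0.25829128·0.96682785) = 0.891422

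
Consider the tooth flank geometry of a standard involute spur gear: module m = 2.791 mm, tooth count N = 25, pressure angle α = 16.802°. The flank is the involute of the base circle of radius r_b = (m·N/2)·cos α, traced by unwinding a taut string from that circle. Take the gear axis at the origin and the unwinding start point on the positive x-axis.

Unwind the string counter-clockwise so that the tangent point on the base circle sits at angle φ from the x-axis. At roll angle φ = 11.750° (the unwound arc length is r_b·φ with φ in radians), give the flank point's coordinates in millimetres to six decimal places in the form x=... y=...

x=34.093065 y=0.095613

pitch radius r_p = m·N/2 = 2.791·25/2 = 34.887500
base radius r_b = r_p·cos α = 34.887500·cos 16.802° = 33.398132
roll angle φ = 11.750° = 0.20507619 rad
x = r_b·(cos φ + φ·sin φ) = 33.398132·(0.97904547 + 0.20507619·0.20364175) = 34.093065
y = r_b·(sin φ − φ·cos φ) = 33.398132·(0.20364175 − 0.20507619·0.97904547) = 0.095613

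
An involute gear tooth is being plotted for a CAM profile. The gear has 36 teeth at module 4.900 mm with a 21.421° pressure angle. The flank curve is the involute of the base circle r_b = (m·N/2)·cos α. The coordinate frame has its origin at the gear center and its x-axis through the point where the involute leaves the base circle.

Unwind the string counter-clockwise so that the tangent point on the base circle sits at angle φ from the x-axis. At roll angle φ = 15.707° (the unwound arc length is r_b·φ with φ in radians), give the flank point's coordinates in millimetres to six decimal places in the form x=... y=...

x=85.134867 y=0.559635

pitch radius r_p = m·N/2 = 4.900·36/2 = 88.200000
base radius r_b = r_p·cos α = 88.200000·cos 21.421° = 82.107322
roll angle φ = 15.707° = 0.27413887 rad
x = r_b·(cos φ + φ·sin φ) = 82.107322·(0.96265868 + 0.27413887·0.27071806) = 85.134867
y = r_b·(sin φ − φ·cos φ) = 82.107322·(0.27071806 − 0.27413887·0.96265868) = 0.559635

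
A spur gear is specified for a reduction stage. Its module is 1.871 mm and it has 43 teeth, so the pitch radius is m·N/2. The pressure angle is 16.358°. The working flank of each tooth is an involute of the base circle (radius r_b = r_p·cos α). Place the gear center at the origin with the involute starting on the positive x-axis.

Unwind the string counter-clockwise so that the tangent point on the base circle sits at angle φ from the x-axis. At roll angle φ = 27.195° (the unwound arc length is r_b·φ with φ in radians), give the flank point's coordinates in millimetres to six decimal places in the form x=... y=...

x=42.704132 y=1.345021

pitch radius r_p = m·N/2 = 1.871·43/2 = 40.226500
base radius r_b = r_p·cos α = 40.226500·cos 16.358° = 38.598159
roll angle φ = 27.195° = 0.47464229 rad
x = r_b·(cos φ + φ·sin φ) = 38.598159·(0.88945626 + 0.47464229·0.45702031) = 42.704132
y = r_b·(sin φ − φ·cos φ) = 38.598159·(0.45702031 − 0.47464229·0.88945626) = 1.345021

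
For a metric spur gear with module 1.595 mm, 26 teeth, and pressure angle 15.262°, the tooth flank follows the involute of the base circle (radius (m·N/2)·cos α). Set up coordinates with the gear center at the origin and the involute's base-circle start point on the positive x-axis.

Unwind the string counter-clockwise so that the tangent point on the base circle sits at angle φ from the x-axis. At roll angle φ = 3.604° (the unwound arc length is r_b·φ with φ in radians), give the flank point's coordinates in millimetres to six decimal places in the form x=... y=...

x=20.043257 y=0.001659

pitch radius r_p = m·N/2 = 1.595·26/2 = 20.735000
base radius r_b = r_p·cos α = 20.735000·cos 15.262° = 20.003722
roll angle φ = 3.604° = 0.06290167 rad
x = r_b·(cos φ + φ·sin φ) = 20.003722·(0.99802234 + 0.06290167·0.06286019) = 20.043257
y = r_b·(sin φ − φ·cos φ) = 20.003722·(0.06286019 − 0.06290167·0.99802234) = 0.001659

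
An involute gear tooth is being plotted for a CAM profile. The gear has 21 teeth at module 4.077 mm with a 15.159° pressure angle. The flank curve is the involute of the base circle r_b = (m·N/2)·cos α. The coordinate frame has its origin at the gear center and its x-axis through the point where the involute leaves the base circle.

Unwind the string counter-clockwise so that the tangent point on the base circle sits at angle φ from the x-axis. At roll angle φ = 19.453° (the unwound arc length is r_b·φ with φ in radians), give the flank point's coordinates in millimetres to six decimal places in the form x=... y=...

pitch radius r_p = m·N/2 = 4.077·21/2 = 42.808500
base radius r_b = r_p·cos α = 42.808500·cos 15.159° = 41.318930
roll angle φ = 19.453° = 0.33951890 rad
x = r_b·(cos φ + φ·sin φ) = 41.318930·(0.94291500 + 0.33951890·0.33303349) = 43.632218
y = r_b·(sin φ − φ·cos φ) = 41.318930·(0.33303349 − 0.33951890·0.94291500) = 0.532850

x=43.632218 y=0.532850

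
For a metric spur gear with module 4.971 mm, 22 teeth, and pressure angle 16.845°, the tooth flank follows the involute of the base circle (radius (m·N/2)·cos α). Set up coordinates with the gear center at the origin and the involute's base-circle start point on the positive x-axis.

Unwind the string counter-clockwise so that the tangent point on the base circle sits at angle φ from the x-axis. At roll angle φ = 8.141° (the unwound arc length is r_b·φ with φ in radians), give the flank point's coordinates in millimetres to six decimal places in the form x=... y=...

x=52.860383 y=0.049941

pitch radius r_p = m·N/2 = 4.971·22/2 = 54.681000
base radius r_b = r_p·cos α = 54.681000·cos 16.845° = 52.334758
roll angle φ = 8.141° = 0.14208725 rad
x = r_b·(cos φ + φ·sin φ) = 52.334758·(0.98992258 + 0.14208725·0.14160964) = 52.860383
y = r_b·(sin φ − φ·cos φ) = 52.334758·(0.14160964 − 0.14208725·0.98992258) = 0.049941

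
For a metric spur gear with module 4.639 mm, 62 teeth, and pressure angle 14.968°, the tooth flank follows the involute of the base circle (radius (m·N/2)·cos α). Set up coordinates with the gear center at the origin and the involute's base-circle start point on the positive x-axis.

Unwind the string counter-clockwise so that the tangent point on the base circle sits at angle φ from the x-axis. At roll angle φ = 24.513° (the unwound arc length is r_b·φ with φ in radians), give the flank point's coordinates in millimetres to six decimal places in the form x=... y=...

x=151.068533 y=3.560613

pitch radius r_p = m·N/2 = 4.639·62/2 = 143.809000
base radius r_b = r_p·cos α = 143.809000·cos 14.968° = 138.929593
roll angle φ = 24.513° = 0.42783256 rad
x = r_b·(cos φ + φ·sin φ) = 138.929593·(0.90986716 + 0.42783256·0.41489970) = 151.068533
y = r_b·(sin φ − φ·cos φ) = 138.929593·(0.41489970 − 0.42783256·0.90986716) = 3.560613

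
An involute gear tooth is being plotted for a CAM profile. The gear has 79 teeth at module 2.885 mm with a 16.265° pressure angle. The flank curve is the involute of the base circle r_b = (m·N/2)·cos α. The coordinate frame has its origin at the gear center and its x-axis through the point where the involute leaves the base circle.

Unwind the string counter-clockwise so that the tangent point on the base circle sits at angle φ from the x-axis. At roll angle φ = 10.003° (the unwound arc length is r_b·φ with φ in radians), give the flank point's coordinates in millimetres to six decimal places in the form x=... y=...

x=111.051051 y=0.193455

pitch radius r_p = m·N/2 = 2.885·79/2 = 113.957500
base radius r_b = r_p·cos α = 113.957500·cos 16.265° = 109.396529
roll angle φ = 10.003° = 0.17458529 rad
x = r_b·(cos φ + φ·sin φ) = 109.396529·(0.98479866 + 0.17458529·0.17369974) = 111.051051
y = r_b·(sin φ − φ·cos φ) = 109.396529·(0.17369974 − 0.17458529·0.98479866) = 0.193455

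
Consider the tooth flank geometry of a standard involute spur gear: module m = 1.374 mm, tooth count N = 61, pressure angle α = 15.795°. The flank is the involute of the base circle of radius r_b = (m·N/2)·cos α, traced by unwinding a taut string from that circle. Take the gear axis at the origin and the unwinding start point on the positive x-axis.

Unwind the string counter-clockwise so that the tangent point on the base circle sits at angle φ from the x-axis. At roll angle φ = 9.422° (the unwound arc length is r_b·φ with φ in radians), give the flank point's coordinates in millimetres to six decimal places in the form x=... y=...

pitch radius r_p = m·N/2 = 1.374·61/2 = 41.907000
base radius r_b = r_p·cos α = 41.907000·cos 15.795° = 40.324665
roll angle φ = 9.422° = 0.16444492 rad
x = r_b·(cos φ + φ·sin φ) = 40.324665·(0.98650938 + 0.16444492·0.16370477) = 40.866217
y = r_b·(sin φ − φ·cos φ) = 40.324665·(0.16370477 − 0.16444492·0.98650938) = 0.059612

x=40.866217 y=0.059612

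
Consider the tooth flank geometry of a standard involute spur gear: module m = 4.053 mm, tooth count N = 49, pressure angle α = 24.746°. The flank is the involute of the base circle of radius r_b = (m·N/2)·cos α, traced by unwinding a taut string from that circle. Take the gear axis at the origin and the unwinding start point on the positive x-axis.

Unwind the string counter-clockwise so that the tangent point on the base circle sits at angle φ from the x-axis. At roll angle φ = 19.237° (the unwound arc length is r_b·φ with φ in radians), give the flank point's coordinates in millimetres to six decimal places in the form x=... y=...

pitch radius r_p = m·N/2 = 4.053·49/2 = 99.298500
base radius r_b = r_p·cos α = 99.298500·cos 24.746° = 90.180157
roll angle φ = 19.237° = 0.33574899 rad
x = r_b·(cos φ + φ·sin φ) = 90.180157·(0.94416380 + 0.33574899·0.32947643) = 95.120693
y = r_b·(sin φ − φ·cos φ) = 90.180157·(0.32947643 − 0.33574899·0.94416380) = 1.124942

x=95.120693 y=1.124942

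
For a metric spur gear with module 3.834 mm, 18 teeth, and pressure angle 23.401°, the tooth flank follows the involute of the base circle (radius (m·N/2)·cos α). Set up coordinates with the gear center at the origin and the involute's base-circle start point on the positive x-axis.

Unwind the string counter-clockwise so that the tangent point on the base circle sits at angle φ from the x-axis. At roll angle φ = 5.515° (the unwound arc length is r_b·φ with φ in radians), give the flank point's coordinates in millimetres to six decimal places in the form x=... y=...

x=31.814164 y=0.009405

pitch radius r_p = m·N/2 = 3.834·18/2 = 34.506000
base radius r_b = r_p·cos α = 34.506000·cos 23.401° = 31.667802
roll angle φ = 5.515° = 0.09625491 rad
x = r_b·(cos φ + φ·sin φ) = 31.667802·(0.99537107 + 0.09625491·0.09610634) = 31.814164
y = r_b·(sin φ − φ·cos φ) = 31.667802·(0.09610634 − 0.09625491·0.99537107) = 0.009405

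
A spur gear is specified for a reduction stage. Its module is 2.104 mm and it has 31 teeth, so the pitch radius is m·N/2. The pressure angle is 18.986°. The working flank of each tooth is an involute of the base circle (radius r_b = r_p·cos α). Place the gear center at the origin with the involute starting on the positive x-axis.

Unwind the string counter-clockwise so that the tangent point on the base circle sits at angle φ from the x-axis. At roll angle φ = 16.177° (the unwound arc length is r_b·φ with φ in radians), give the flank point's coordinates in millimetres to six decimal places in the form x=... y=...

x=32.042607 y=0.229521

pitch radius r_p = m·N/2 = 2.104·31/2 = 32.612000
base radius r_b = r_p·cos α = 32.612000·cos 18.986° = 30.837845
roll angle φ = 16.177° = 0.28234191 rad
x = r_b·(cos φ + φ·sin φ) = 30.837845·(0.96040560 + 0.28234191·0.27860560) = 32.042607
y = r_b·(sin φ − φ·cos φ) = 30.837845·(0.27860560 − 0.28234191·0.96040560) = 0.229521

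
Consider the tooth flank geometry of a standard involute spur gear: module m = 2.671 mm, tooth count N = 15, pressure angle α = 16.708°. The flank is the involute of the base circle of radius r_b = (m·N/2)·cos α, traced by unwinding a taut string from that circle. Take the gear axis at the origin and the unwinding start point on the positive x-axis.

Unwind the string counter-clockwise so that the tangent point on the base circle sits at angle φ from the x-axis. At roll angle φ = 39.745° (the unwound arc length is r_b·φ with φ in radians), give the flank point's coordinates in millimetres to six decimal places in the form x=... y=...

pitch radius r_p = m·N/2 = 2.671·15/2 = 20.032500
base radius r_b = r_p·cos α = 20.032500·cos 16.708° = 19.186775
roll angle φ = 39.745° = 0.69368111 rad
x = r_b·(cos φ + φ·sin φ) = 19.186775·(0.76889763 + 0.69368111·0.63937191) = 23.262389
y = r_b·(sin φ − φ·cos φ) = 19.186775·(0.63937191 − 0.69368111·0.76889763) = 2.033839

x=23.262389 y=2.033839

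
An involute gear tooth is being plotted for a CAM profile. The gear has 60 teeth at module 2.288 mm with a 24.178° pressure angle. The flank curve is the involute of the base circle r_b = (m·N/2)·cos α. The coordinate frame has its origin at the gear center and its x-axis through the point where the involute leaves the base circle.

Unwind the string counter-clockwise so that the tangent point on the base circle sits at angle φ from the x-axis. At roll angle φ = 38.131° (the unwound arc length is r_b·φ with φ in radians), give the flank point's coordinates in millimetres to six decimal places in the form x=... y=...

x=74.987727 y=5.884251

pitch radius r_p = m·N/2 = 2.288·60/2 = 68.640000
base radius r_b = r_p·cos α = 68.640000·cos 24.178° = 62.618724
roll angle φ = 38.131° = 0.66551150 rad
x = r_b·(cos φ + φ·sin φ) = 62.618724·(0.78660106 + 0.66551150·0.61746156) = 74.987727
y = r_b·(sin φ − φ·cos φ) = 62.618724·(0.61746156 − 0.66551150·0.78660106) = 5.884251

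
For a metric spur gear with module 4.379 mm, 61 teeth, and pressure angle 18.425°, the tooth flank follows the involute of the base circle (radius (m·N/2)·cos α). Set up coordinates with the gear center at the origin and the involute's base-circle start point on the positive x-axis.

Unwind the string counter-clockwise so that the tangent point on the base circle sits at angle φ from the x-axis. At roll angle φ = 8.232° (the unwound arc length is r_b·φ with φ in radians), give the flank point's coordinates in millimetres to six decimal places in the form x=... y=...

x=128.014103 y=0.125012

pitch radius r_p = m·N/2 = 4.379·61/2 = 133.559500
base radius r_b = r_p·cos α = 133.559500·cos 18.425° = 126.712999
roll angle φ = 8.232° = 0.14367550 rad
x = r_b·(cos φ + φ·sin φ) = 126.712999·(0.98969642 + 0.14367550·0.14318171) = 128.014103
y = r_b·(sin φ − φ·cos φ) = 126.712999·(0.14318171 − 0.14367550·0.98969642) = 0.125012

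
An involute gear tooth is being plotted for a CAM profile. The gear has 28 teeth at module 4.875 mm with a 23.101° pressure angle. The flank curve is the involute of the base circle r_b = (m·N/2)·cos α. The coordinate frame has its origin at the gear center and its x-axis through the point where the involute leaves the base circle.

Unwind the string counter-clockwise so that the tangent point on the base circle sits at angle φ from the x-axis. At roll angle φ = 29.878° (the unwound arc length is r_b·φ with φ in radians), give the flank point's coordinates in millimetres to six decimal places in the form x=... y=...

x=70.741324 y=2.887436

pitch radius r_p = m·N/2 = 4.875·28/2 = 68.250000
base radius r_b = r_p·cos α = 68.250000·cos 23.101° = 62.777350
roll angle φ = 29.878° = 0.52146947 rad
x = r_b·(cos φ + φ·sin φ) = 62.777350·(0.86708809 + 0.52146947·0.49815484) = 70.741324
y = r_b·(sin φ − φ·cos φ) = 62.777350·(0.49815484 − 0.52146947·0.86708809) = 2.887436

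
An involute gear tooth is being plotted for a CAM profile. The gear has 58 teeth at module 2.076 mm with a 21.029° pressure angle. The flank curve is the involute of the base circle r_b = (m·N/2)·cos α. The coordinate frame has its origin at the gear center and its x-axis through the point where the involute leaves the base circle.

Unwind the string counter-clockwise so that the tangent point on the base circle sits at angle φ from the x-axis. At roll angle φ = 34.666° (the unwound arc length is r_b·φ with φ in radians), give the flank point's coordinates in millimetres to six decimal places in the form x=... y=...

pitch radius r_p = m·N/2 = 2.076·58/2 = 60.204000
base radius r_b = r_p·cos α = 60.204000·cos 21.029° = 56.194349
roll angle φ = 34.666° = 0.60503584 rad
x = r_b·(cos φ + φ·sin φ) = 56.194349·(0.82248171 + 0.60503584·0.56879155) = 65.557506
y = r_b·(sin φ − φ·cos φ) = 56.194349·(0.56879155 − 0.60503584·0.82248171) = 3.998826

x=65.557506 y=3.998826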